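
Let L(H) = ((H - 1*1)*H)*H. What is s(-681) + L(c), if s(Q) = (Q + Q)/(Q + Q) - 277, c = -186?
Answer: -6469728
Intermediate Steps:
s(Q) = -276 (s(Q) = (2*Q)/((2*Q)) - 277 = (2*Q)*(1/(2*Q)) - 277 = 1 - 277 = -276)
L(H) = H²*(-1 + H) (L(H) = ((H - 1)*H)*H = ((-1 + H)*H)*H = (H*(-1 + H))*H = H²*(-1 + H))
s(-681) + L(c) = -276 + (-186)²*(-1 - 186) = -276 + 34596*(-187) = -276 - 6469452 = -6469728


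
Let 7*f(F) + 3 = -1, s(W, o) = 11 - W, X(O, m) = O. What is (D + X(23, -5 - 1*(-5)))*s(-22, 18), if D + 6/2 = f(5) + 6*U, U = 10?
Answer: 18348/7 ≈ 2621.1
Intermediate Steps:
f(F) = -4/7 (f(F) = -3/7 + (⅐)*(-1) = -3/7 - ⅐ = -4/7)
D = 395/7 (D = -3 + (-4/7 + 6*10) = -3 + (-4/7 + 60) = -3 + 416/7 = 395/7 ≈ 56.429)
(D + X(23, -5 - 1*(-5)))*s(-22, 18) = (395/7 + 23)*(11 - 1*(-22)) = 556*(11 + 22)/7 = (556/7)*33 = 18348/7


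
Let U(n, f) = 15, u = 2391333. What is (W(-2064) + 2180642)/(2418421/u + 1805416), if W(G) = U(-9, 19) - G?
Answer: 5219612757093/4317353277949 ≈ 1.2090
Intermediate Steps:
W(G) = 15 - G
(W(-2064) + 2180642)/(2418421/u + 1805416) = ((15 - 1*(-2064)) + 2180642)/(2418421/2391333 + 1805416) = ((15 + 2064) + 2180642)/(2418421*(1/2391333) + 1805416) = (2079 + 2180642)/(2418421/2391333 + 1805416) = 2182721/(4317353277949/2391333) = 2182721*(2391333/4317353277949) = 5219612757093/4317353277949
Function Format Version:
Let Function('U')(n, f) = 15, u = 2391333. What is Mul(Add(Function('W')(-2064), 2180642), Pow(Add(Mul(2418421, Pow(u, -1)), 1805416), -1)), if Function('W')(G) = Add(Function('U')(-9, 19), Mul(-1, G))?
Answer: Rational(5219612757093, 4317353277949) ≈ 1.2090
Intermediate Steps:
Function('W')(G) = Add(15, Mul(-1, G))
Mul(Add(Function('W')(-2064), 2180642), Pow(Add(Mul(2418421, Pow(u, -1)), 1805416), -1)) = Mul(Add(Add(15, Mul(-1, -2064)), 2180642), Pow(Add(Mul(2418421, Pow(2391333, -1)), 1805416), -1)) = Mul(Add(Add(15, 2064), 2180642), Pow(Add(Mul(2418421, Rational(1, 2391333)), 1805416), -1)) = Mul(Add(2079, 2180642), Pow(Add(Rational(2418421, 2391333), 1805416), -1)) = Mul(2182721, Pow(Rational(4317353277949, 2391333), -1)) = Mul(2182721, Rational(2391333, 4317353277949)) = Rational(5219612757093, 4317353277949)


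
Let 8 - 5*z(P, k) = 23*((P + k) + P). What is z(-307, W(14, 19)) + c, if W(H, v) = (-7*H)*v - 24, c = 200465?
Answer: 1059833/5 ≈ 2.1197e+5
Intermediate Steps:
W(H, v) = -24 - 7*H*v (W(H, v) = -7*H*v - 24 = -24 - 7*H*v)
z(P, k) = 8/5 - 46*P/5 - 23*k/5 (z(P, k) = 8/5 - 23*((P + k) + P)/5 = 8/5 - 23*(k + 2*P)/5 = 8/5 - (23*k + 46*P)/5 = 8/5 + (-46*P/5 - 23*k/5) = 8/5 - 46*P/5 - 23*k/5)
z(-307, W(14, 19)) + c = (8/5 - 46/5*(-307) - 23*(-24 - 7*14*19)/5) + 200465 = (8/5 + 14122/5 - 23*(-24 - 1862)/5) + 200465 = (8/5 + 14122/5 - 23/5*(-1886)) + 200465 = (8/5 + 14122/5 + 43378/5) + 200465 = 57508/5 + 200465 = 1059833/5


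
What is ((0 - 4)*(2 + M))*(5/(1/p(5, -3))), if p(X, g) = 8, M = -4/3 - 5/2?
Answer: 880/3 ≈ 293.33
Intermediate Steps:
M = -23/6 (M = -4*1/3 - 5*1/2 = -4/3 - 5/2 = -23/6 ≈ -3.8333)
((0 - 4)*(2 + M))*(5/(1/p(5, -3))) = ((0 - 4)*(2 - 23/6))*(5/(1/8)) = (-4*(-11/6))*(5/(1/8)) = 22*(5*8)/3 = (22/3)*40 = 880/3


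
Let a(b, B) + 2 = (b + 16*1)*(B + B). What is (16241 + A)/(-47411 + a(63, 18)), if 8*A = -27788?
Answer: -25535/89138 ≈ -0.28647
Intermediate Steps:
A = -6947/2 (A = (⅛)*(-27788) = -6947/2 ≈ -3473.5)
a(b, B) = -2 + 2*B*(16 + b) (a(b, B) = -2 + (b + 16*1)*(B + B) = -2 + (b + 16)*(2*B) = -2 + (16 + b)*(2*B) = -2 + 2*B*(16 + b))
(16241 + A)/(-47411 + a(63, 18)) = (16241 - 6947/2)/(-47411 + (-2 + 32*18 + 2*18*63)) = 25535/(2*(-47411 + (-2 + 576 + 2268))) = 25535/(2*(-47411 + 2842)) = (25535/2)/(-44569) = (25535/2)*(-1/44569) = -25535/89138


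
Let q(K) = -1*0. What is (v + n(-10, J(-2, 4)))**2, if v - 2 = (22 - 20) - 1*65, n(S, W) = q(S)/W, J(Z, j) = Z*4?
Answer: 3721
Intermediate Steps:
J(Z, j) = 4*Z
q(K) = 0
n(S, W) = 0 (n(S, W) = 0/W = 0)
v = -61 (v = 2 + ((22 - 20) - 1*65) = 2 + (2 - 65) = 2 - 63 = -61)
(v + n(-10, J(-2, 4)))**2 = (-61 + 0)**2 = (-61)**2 = 3721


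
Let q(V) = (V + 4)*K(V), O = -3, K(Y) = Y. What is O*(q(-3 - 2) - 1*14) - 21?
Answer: 6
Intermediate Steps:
q(V) = V*(4 + V) (q(V) = (V + 4)*V = (4 + V)*V = V*(4 + V))
O*(q(-3 - 2) - 1*14) - 21 = -3*((-3 - 2)*(4 + (-3 - 2)) - 1*14) - 21 = -3*(-5*(4 - 5) - 14) - 21 = -3*(-5*(-1) - 14) - 21 = -3*(5 - 14) - 21 = -3*(-9) - 21 = 27 - 21 = 6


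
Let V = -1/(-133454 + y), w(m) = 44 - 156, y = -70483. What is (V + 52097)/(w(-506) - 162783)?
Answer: -2124901178/6644063523 ≈ -0.31982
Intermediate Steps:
w(m) = -112
V = 1/203937 (V = -1/(-133454 - 70483) = -1/(-203937) = -1*(-1/203937) = 1/203937 ≈ 4.9035e-6)
(V + 52097)/(w(-506) - 162783) = (1/203937 + 52097)/(-112 - 162783) = (10624505890/203937)/(-162895) = (10624505890/203937)*(-1/162895) = -2124901178/6644063523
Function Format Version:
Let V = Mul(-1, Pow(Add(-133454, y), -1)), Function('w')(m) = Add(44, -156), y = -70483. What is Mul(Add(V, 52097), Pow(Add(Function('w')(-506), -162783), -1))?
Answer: Rational(-2124901178, 6644063523) ≈ -0.31982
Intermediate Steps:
Function('w')(m) = -112
V = Rational(1, 203937) (V = Mul(-1, Pow(Add(-133454, -70483), -1)) = Mul(-1, Pow(-203937, -1)) = Mul(-1, Rational(-1, 203937)) = Rational(1, 203937) ≈ 4.9035e-6)
Mul(Add(V, 52097), Pow(Add(Function('w')(-506), -162783), -1)) = Mul(Add(Rational(1, 203937), 52097), Pow(Add(-112, -162783), -1)) = Mul(Rational(10624505890, 203937), Pow(-162895, -1)) = Mul(Rational(10624505890, 203937), Rational(-1, 162895)) = Rational(-2124901178, 6644063523)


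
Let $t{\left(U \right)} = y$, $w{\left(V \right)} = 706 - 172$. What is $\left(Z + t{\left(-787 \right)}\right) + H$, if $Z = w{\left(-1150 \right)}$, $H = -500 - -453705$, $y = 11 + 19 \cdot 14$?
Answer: $454016$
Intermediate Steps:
$y = 277$ ($y = 11 + 266 = 277$)
$H = 453205$ ($H = -500 + 453705 = 453205$)
$w{\left(V \right)} = 534$
$t{\left(U \right)} = 277$
$Z = 534$
$\left(Z + t{\left(-787 \right)}\right) + H = \left(534 + 277\right) + 453205 = 811 + 453205 = 454016$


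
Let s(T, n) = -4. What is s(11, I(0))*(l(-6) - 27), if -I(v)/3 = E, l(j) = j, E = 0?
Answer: 132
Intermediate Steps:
I(v) = 0 (I(v) = -3*0 = 0)
s(11, I(0))*(l(-6) - 27) = -4*(-6 - 27) = -4*(-33) = 132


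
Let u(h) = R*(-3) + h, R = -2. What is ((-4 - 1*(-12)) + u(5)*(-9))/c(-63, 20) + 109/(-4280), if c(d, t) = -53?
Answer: 383703/226840 ≈ 1.6915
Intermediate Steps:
u(h) = 6 + h (u(h) = -2*(-3) + h = 6 + h)
((-4 - 1*(-12)) + u(5)*(-9))/c(-63, 20) + 109/(-4280) = ((-4 - 1*(-12)) + (6 + 5)*(-9))/(-53) + 109/(-4280) = ((-4 + 12) + 11*(-9))*(-1/53) + 109*(-1/4280) = (8 - 99)*(-1/53) - 109/4280 = -91*(-1/53) - 109/4280 = 91/53 - 109/4280 = 383703/226840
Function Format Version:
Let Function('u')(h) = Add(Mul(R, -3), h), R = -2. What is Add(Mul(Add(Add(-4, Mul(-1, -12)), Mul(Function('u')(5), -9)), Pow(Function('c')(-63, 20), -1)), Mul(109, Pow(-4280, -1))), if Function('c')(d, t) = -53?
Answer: Rational(383703, 226840) ≈ 1.6915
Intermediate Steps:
Function('u')(h) = Add(6, h) (Function('u')(h) = Add(Mul(-2, -3), h) = Add(6, h))
Add(Mul(Add(Add(-4, Mul(-1, -12)), Mul(Function('u')(5), -9)), Pow(Function('c')(-63, 20), -1)), Mul(109, Pow(-4280, -1))) = Add(Mul(Add(Add(-4, Mul(-1, -12)), Mul(Add(6, 5), -9)), Pow(-53, -1)), Mul(109, Pow(-4280, -1))) = Add(Mul(Add(Add(-4, 12), Mul(11, -9)), Rational(-1, 53)), Mul(109, Rational(-1, 4280))) = Add(Mul(Add(8, -99), Rational(-1, 53)), Rational(-109, 4280)) = Add(Mul(-91, Rational(-1, 53)), Rational(-109, 4280)) = Add(Rational(91, 53), Rational(-109, 4280)) = Rational(383703, 226840)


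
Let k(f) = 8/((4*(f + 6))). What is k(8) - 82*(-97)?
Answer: 55679/7 ≈ 7954.1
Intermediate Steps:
k(f) = 8/(24 + 4*f) (k(f) = 8/((4*(6 + f))) = 8/(24 + 4*f))
k(8) - 82*(-97) = 2/(6 + 8) - 82*(-97) = 2/14 + 7954 = 2*(1/14) + 7954 = ⅐ + 7954 = 55679/7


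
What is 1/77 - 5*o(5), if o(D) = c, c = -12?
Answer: 4621/77 ≈ 60.013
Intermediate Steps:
o(D) = -12
1/77 - 5*o(5) = 1/77 - 5*(-12) = 1/77 + 60 = 4621/77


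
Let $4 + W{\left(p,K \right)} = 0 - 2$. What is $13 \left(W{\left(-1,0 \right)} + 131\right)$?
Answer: $1625$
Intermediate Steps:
$W{\left(p,K \right)} = -6$ ($W{\left(p,K \right)} = -4 + \left(0 - 2\right) = -4 - 2 = -6$)
$13 \left(W{\left(-1,0 \right)} + 131\right) = 13 \left(-6 + 131\right) = 13 \cdot 125 = 1625$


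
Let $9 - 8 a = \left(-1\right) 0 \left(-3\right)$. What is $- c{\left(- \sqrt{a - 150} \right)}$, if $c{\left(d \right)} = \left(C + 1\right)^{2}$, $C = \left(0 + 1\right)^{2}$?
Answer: $-4$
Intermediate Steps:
$a = \frac{9}{8}$ ($a = \frac{9}{8} - \frac{\left(-1\right) 0 \left(-3\right)}{8} = \frac{9}{8} - \frac{0 \left(-3\right)}{8} = \frac{9}{8} - 0 = \frac{9}{8} + 0 = \frac{9}{8} \approx 1.125$)
$C = 1$ ($C = 1^{2} = 1$)
$c{\left(d \right)} = 4$ ($c{\left(d \right)} = \left(1 + 1\right)^{2} = 2^{2} = 4$)
$- c{\left(- \sqrt{a - 150} \right)} = \left(-1\right) 4 = -4$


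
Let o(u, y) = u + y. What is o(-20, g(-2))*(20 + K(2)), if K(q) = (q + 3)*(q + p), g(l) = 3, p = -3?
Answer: -255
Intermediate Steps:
K(q) = (-3 + q)*(3 + q) (K(q) = (q + 3)*(q - 3) = (3 + q)*(-3 + q) = (-3 + q)*(3 + q))
o(-20, g(-2))*(20 + K(2)) = (-20 + 3)*(20 + (-9 + 2**2)) = -17*(20 + (-9 + 4)) = -17*(20 - 5) = -17*15 = -255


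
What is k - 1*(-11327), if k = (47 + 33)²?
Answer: 17727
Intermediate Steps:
k = 6400 (k = 80² = 6400)
k - 1*(-11327) = 6400 - 1*(-11327) = 6400 + 11327 = 17727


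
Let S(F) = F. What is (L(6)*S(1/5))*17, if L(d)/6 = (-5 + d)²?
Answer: 102/5 ≈ 20.400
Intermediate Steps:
L(d) = 6*(-5 + d)²
(L(6)*S(1/5))*17 = ((6*(-5 + 6)²)/5)*17 = ((6*1²)*(⅕))*17 = ((6*1)*(⅕))*17 = (6*(⅕))*17 = (6/5)*17 = 102/5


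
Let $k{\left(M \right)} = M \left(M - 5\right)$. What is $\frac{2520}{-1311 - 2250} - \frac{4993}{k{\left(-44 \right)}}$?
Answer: $- \frac{7737731}{2559172} \approx -3.0235$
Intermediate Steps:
$k{\left(M \right)} = M \left(-5 + M\right)$
$\frac{2520}{-1311 - 2250} - \frac{4993}{k{\left(-44 \right)}} = \frac{2520}{-1311 - 2250} - \frac{4993}{\left(-44\right) \left(-5 - 44\right)} = \frac{2520}{-1311 - 2250} - \frac{4993}{\left(-44\right) \left(-49\right)} = \frac{2520}{-3561} - \frac{4993}{2156} = 2520 \left(- \frac{1}{3561}\right) - \frac{4993}{2156} = - \frac{840}{1187} - \frac{4993}{2156} = - \frac{7737731}{2559172}$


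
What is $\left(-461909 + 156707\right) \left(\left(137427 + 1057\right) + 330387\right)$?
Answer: $-143100366942$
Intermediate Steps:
$\left(-461909 + 156707\right) \left(\left(137427 + 1057\right) + 330387\right) = - 305202 \left(138484 + 330387\right) = \left(-305202\right) 468871 = -143100366942$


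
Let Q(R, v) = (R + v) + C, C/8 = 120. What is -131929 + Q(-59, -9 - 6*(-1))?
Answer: -131031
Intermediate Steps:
C = 960 (C = 8*120 = 960)
Q(R, v) = 960 + R + v (Q(R, v) = (R + v) + 960 = 960 + R + v)
-131929 + Q(-59, -9 - 6*(-1)) = -131929 + (960 - 59 + (-9 - 6*(-1))) = -131929 + (960 - 59 + (-9 + 6)) = -131929 + (960 - 59 - 3) = -131929 + 898 = -131031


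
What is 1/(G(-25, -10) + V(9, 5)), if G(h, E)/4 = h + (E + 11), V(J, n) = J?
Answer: -1/87 ≈ -0.011494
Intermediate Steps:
G(h, E) = 44 + 4*E + 4*h (G(h, E) = 4*(h + (E + 11)) = 4*(h + (11 + E)) = 4*(11 + E + h) = 44 + 4*E + 4*h)
1/(G(-25, -10) + V(9, 5)) = 1/((44 + 4*(-10) + 4*(-25)) + 9) = 1/((44 - 40 - 100) + 9) = 1/(-96 + 9) = 1/(-87) = -1/87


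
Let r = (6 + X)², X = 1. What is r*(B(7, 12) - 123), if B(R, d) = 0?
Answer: -6027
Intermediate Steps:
r = 49 (r = (6 + 1)² = 7² = 49)
r*(B(7, 12) - 123) = 49*(0 - 123) = 49*(-123) = -6027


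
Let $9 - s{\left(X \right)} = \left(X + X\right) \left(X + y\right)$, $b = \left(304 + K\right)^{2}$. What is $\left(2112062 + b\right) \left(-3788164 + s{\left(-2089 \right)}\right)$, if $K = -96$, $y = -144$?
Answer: $-28272766842054$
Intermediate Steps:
$b = 43264$ ($b = \left(304 - 96\right)^{2} = 208^{2} = 43264$)
$s{\left(X \right)} = 9 - 2 X \left(-144 + X\right)$ ($s{\left(X \right)} = 9 - \left(X + X\right) \left(X - 144\right) = 9 - 2 X \left(-144 + X\right)$)
$\left(2112062 + b\right) \left(-3788164 + s{\left(-2089 \right)}\right) = \left(2112062 + 43264\right) \left(-3788164 + \left(9 - 2 \left(-2089\right)^{2} + 288 \left(-2089\right)\right)\right) = 2155326 \left(-3788164 - 9329465\right) = 2155326 \left(-13117629\right) = -28272766842054$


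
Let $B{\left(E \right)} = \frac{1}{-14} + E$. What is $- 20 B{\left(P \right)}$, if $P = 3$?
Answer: $- \frac{410}{7} \approx -58.571$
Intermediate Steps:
$B{\left(E \right)} = - \frac{1}{14} + E$
$- 20 B{\left(P \right)} = - 20 \left(- \frac{1}{14} + 3\right) = \left(-20\right) \frac{41}{14} = - \frac{410}{7}$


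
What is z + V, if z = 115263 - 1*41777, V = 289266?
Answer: 362752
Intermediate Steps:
z = 73486 (z = 115263 - 41777 = 73486)
z + V = 73486 + 289266 = 362752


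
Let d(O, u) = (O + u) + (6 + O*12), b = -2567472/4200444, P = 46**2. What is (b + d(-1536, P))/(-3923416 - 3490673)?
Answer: 70190722/29159612037 ≈ 0.0024071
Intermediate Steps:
P = 2116
b = -2404/3933 (b = -2567472*1/4200444 = -2404/3933 ≈ -0.61124)
d(O, u) = 6 + u + 13*O (d(O, u) = (O + u) + (6 + 12*O) = 6 + u + 13*O)
(b + d(-1536, P))/(-3923416 - 3490673) = (-2404/3933 + (6 + 2116 + 13*(-1536)))/(-3923416 - 3490673) = (-2404/3933 + (6 + 2116 - 19968))/(-7414089) = (-2404/3933 - 17846)*(-1/7414089) = -70190722/3933*(-1/7414089) = 70190722/29159612037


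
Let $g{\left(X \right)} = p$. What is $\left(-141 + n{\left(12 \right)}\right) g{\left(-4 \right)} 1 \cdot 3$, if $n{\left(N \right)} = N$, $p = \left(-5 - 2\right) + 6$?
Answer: $387$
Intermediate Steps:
$p = -1$ ($p = -7 + 6 = -1$)
$g{\left(X \right)} = -1$
$\left(-141 + n{\left(12 \right)}\right) g{\left(-4 \right)} 1 \cdot 3 = \left(-141 + 12\right) \left(-1\right) 1 \cdot 3 = - 129 \left(\left(-1\right) 3\right) = \left(-129\right) \left(-3\right) = 387$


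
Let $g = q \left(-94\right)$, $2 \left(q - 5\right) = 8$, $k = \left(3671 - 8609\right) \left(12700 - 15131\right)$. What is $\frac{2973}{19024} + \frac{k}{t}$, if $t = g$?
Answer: $- \frac{38061144919}{2682384} \approx -14189.0$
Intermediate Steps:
$k = 12004278$ ($k = \left(-4938\right) \left(-2431\right) = 12004278$)
$q = 9$ ($q = 5 + \frac{1}{2} \cdot 8 = 5 + 4 = 9$)
$g = -846$ ($g = 9 \left(-94\right) = -846$)
$t = -846$
$\frac{2973}{19024} + \frac{k}{t} = \frac{2973}{19024} + \frac{12004278}{-846} = 2973 \cdot \frac{1}{19024} + 12004278 \left(- \frac{1}{846}\right) = \frac{2973}{19024} - \frac{2000713}{141} = - \frac{38061144919}{2682384}$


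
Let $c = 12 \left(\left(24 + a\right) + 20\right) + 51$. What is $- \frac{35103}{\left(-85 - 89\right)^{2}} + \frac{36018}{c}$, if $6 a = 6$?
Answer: $\frac{118859455}{1988124} \approx 59.785$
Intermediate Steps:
$a = 1$ ($a = \frac{1}{6} \cdot 6 = 1$)
$c = 591$ ($c = 12 \left(\left(24 + 1\right) + 20\right) + 51 = 12 \left(25 + 20\right) + 51 = 12 \cdot 45 + 51 = 540 + 51 = 591$)
$- \frac{35103}{\left(-85 - 89\right)^{2}} + \frac{36018}{c} = - \frac{35103}{\left(-85 - 89\right)^{2}} + \frac{36018}{591} = - \frac{35103}{\left(-174\right)^{2}} + 36018 \cdot \frac{1}{591} = - \frac{35103}{30276} + \frac{12006}{197} = \left(-35103\right) \frac{1}{30276} + \frac{12006}{197} = - \frac{11701}{10092} + \frac{12006}{197} = \frac{118859455}{1988124}$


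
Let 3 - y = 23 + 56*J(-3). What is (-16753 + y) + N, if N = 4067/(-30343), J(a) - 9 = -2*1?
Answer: -520841662/30343 ≈ -17165.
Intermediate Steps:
J(a) = 7 (J(a) = 9 - 2*1 = 9 - 2 = 7)
N = -4067/30343 (N = 4067*(-1/30343) = -4067/30343 ≈ -0.13403)
y = -412 (y = 3 - (23 + 56*7) = 3 - (23 + 392) = 3 - 1*415 = 3 - 415 = -412)
(-16753 + y) + N = (-16753 - 412) - 4067/30343 = -17165 - 4067/30343 = -520841662/30343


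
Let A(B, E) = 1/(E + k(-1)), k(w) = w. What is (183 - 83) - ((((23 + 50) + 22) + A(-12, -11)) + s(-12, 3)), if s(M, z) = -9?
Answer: 169/12 ≈ 14.083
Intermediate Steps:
A(B, E) = 1/(-1 + E) (A(B, E) = 1/(E - 1) = 1/(-1 + E))
(183 - 83) - ((((23 + 50) + 22) + A(-12, -11)) + s(-12, 3)) = (183 - 83) - ((((23 + 50) + 22) + 1/(-1 - 11)) - 9) = 100 - (((73 + 22) + 1/(-12)) - 9) = 100 - ((95 - 1/12) - 9) = 100 - (1139/12 - 9) = 100 - 1*1031/12 = 100 - 1031/12 = 169/12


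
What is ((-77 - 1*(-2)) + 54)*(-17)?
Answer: 357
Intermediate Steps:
((-77 - 1*(-2)) + 54)*(-17) = ((-77 + 2) + 54)*(-17) = (-75 + 54)*(-17) = -21*(-17) = 357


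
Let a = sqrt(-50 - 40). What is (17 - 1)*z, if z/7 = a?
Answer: 336*I*sqrt(10) ≈ 1062.5*I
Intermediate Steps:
a = 3*I*sqrt(10) (a = sqrt(-90) = 3*I*sqrt(10) ≈ 9.4868*I)
z = 21*I*sqrt(10) (z = 7*(3*I*sqrt(10)) = 21*I*sqrt(10) ≈ 66.408*I)
(17 - 1)*z = (17 - 1)*(21*I*sqrt(10)) = 16*(21*I*sqrt(10)) = 336*I*sqrt(10)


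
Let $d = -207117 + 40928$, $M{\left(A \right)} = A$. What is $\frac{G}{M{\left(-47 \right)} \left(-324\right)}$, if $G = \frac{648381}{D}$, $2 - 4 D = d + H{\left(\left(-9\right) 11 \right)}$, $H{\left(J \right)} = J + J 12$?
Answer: $\frac{216127}{212529582} \approx 0.0010169$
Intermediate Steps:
$d = -166189$
$H{\left(J \right)} = 13 J$ ($H{\left(J \right)} = J + 12 J = 13 J$)
$D = \frac{83739}{2}$ ($D = \frac{1}{2} - \frac{-166189 + 13 \left(\left(-9\right) 11\right)}{4} = \frac{1}{2} - \frac{-166189 + 13 \left(-99\right)}{4} = \frac{1}{2} - \frac{-166189 - 1287}{4} = \frac{1}{2} - -41869 = \frac{1}{2} + 41869 = \frac{83739}{2} \approx 41870.0$)
$G = \frac{432254}{27913}$ ($G = \frac{648381}{\frac{83739}{2}} = 648381 \cdot \frac{2}{83739} = \frac{432254}{27913} \approx 15.486$)
$\frac{G}{M{\left(-47 \right)} \left(-324\right)} = \frac{432254}{27913 \left(\left(-47\right) \left(-324\right)\right)} = \frac{432254}{27913 \cdot 15228} = \frac{432254}{27913} \cdot \frac{1}{15228} = \frac{216127}{212529582}$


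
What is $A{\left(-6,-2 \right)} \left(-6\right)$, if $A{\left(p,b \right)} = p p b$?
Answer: $432$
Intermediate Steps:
$A{\left(p,b \right)} = b p^{2}$ ($A{\left(p,b \right)} = p^{2} b = b p^{2}$)
$A{\left(-6,-2 \right)} \left(-6\right) = - 2 \left(-6\right)^{2} \left(-6\right) = \left(-2\right) 36 \left(-6\right) = \left(-72\right) \left(-6\right) = 432$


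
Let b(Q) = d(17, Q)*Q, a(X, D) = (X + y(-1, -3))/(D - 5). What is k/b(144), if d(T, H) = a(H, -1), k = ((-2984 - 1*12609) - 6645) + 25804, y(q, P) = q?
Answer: -1783/1716 ≈ -1.0390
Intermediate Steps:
k = 3566 (k = ((-2984 - 12609) - 6645) + 25804 = (-15593 - 6645) + 25804 = -22238 + 25804 = 3566)
a(X, D) = (-1 + X)/(-5 + D) (a(X, D) = (X - 1)/(D - 5) = (-1 + X)/(-5 + D))
d(T, H) = 1/6 - H/6 (d(T, H) = (-1 + H)/(-5 - 1) = (-1 + H)/(-6) = -(-1 + H)/6 = 1/6 - H/6)
b(Q) = Q*(1/6 - Q/6) (b(Q) = (1/6 - Q/6)*Q = Q*(1/6 - Q/6))
k/b(144) = 3566/(((1/6)*144*(1 - 1*144))) = 3566/(((1/6)*144*(1 - 144))) = 3566/(((1/6)*144*(-143))) = 3566/(-3432) = 3566*(-1/3432) = -1783/1716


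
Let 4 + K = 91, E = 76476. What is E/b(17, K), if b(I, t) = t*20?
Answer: 6373/145 ≈ 43.952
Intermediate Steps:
K = 87 (K = -4 + 91 = 87)
b(I, t) = 20*t
E/b(17, K) = 76476/((20*87)) = 76476/1740 = 76476*(1/1740) = 6373/145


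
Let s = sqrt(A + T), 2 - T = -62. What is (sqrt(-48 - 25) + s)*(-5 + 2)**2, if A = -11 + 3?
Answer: 18*sqrt(14) + 9*I*sqrt(73) ≈ 67.35 + 76.896*I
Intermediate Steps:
A = -8
T = 64 (T = 2 - 1*(-62) = 2 + 62 = 64)
s = 2*sqrt(14) (s = sqrt(-8 + 64) = sqrt(56) = 2*sqrt(14) ≈ 7.4833)
(sqrt(-48 - 25) + s)*(-5 + 2)**2 = (sqrt(-48 - 25) + 2*sqrt(14))*(-5 + 2)**2 = (sqrt(-73) + 2*sqrt(14))*(-3)**2 = (I*sqrt(73) + 2*sqrt(14))*9 = (2*sqrt(14) + I*sqrt(73))*9 = 18*sqrt(14) + 9*I*sqrt(73)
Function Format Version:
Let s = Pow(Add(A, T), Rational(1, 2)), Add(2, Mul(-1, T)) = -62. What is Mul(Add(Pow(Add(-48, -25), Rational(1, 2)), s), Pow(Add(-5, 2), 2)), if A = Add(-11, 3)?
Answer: Add(Mul(18, Pow(14, Rational(1, 2))), Mul(9, I, Pow(73, Rational(1, 2)))) ≈ Add(67.350, Mul(76.896, I))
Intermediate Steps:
A = -8
T = 64 (T = Add(2, Mul(-1, -62)) = Add(2, 62) = 64)
s = Mul(2, Pow(14, Rational(1, 2))) (s = Pow(Add(-8, 64), Rational(1, 2)) = Pow(56, Rational(1, 2)) = Mul(2, Pow(14, Rational(1, 2))) ≈ 7.4833)
Mul(Add(Pow(Add(-48, -25), Rational(1, 2)), s), Pow(Add(-5, 2), 2)) = Mul(Add(Pow(Add(-48, -25), Rational(1, 2)), Mul(2, Pow(14, Rational(1, 2)))), Pow(Add(-5, 2), 2)) = Mul(Add(Pow(-73, Rational(1, 2)), Mul(2, Pow(14, Rational(1, 2)))), Pow(-3, 2)) = Mul(Add(Mul(I, Pow(73, Rational(1, 2))), Mul(2, Pow(14, Rational(1, 2)))), 9) = Mul(Add(Mul(2, Pow(14, Rational(1, 2))), Mul(I, Pow(73, Rational(1, 2)))), 9) = Add(Mul(18, Pow(14, Rational(1, 2))), Mul(9, I, Pow(73, Rational(1, 2))))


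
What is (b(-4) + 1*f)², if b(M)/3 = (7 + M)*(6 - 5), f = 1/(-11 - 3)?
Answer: 15625/196 ≈ 79.719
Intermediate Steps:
f = -1/14 (f = 1/(-14) = -1/14 ≈ -0.071429)
b(M) = 21 + 3*M (b(M) = 3*((7 + M)*(6 - 5)) = 3*((7 + M)*1) = 3*(7 + M) = 21 + 3*M)
(b(-4) + 1*f)² = ((21 + 3*(-4)) + 1*(-1/14))² = ((21 - 12) - 1/14)² = (9 - 1/14)² = (125/14)² = 15625/196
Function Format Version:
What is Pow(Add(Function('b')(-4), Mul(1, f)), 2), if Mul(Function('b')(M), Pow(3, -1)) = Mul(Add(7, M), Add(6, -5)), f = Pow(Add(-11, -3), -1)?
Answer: Rational(15625, 196) ≈ 79.719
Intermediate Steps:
f = Rational(-1, 14) (f = Pow(-14, -1) = Rational(-1, 14) ≈ -0.071429)
Function('b')(M) = Add(21, Mul(3, M)) (Function('b')(M) = Mul(3, Mul(Add(7, M), Add(6, -5))) = Mul(3, Mul(Add(7, M), 1)) = Mul(3, Add(7, M)) = Add(21, Mul(3, M)))
Pow(Add(Function('b')(-4), Mul(1, f)), 2) = Pow(Add(Add(21, Mul(3, -4)), Mul(1, Rational(-1, 14))), 2) = Pow(Add(Add(21, -12), Rational(-1, 14)), 2) = Pow(Add(9, Rational(-1, 14)), 2) = Pow(Rational(125, 14), 2) = Rational(15625, 196)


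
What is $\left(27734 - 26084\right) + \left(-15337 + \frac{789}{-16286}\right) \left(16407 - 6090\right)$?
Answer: $- \frac{2576944835307}{16286} \approx -1.5823 \cdot 10^{8}$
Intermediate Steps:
$\left(27734 - 26084\right) + \left(-15337 + \frac{789}{-16286}\right) \left(16407 - 6090\right) = 1650 + \left(-15337 + 789 \left(- \frac{1}{16286}\right)\right) 10317 = 1650 + \left(-15337 - \frac{789}{16286}\right) 10317 = 1650 - \frac{2576971707207}{16286} = - \frac{2576944835307}{16286}$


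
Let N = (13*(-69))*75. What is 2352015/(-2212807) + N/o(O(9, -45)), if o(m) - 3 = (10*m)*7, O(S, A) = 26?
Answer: -153154314270/4033947161 ≈ -37.966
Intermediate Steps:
N = -67275 (N = -897*75 = -67275)
o(m) = 3 + 70*m (o(m) = 3 + (10*m)*7 = 3 + 70*m)
2352015/(-2212807) + N/o(O(9, -45)) = 2352015/(-2212807) - 67275/(3 + 70*26) = 2352015*(-1/2212807) - 67275/(3 + 1820) = -2352015/2212807 - 67275/1823 = -153154314270/4033947161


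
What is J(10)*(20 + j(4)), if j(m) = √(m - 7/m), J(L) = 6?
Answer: 129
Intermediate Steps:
J(10)*(20 + j(4)) = 6*(20 + √(4 - 7/4)) = 6*(20 + √(9/4)) = 6*(20 + 3/2) = 6*(43/2) = 129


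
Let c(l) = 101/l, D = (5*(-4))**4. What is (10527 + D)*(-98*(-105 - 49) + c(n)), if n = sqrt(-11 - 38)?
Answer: 2573593484 - 2460461*I ≈ 2.5736e+9 - 2.4605e+6*I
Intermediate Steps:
n = 7*I (n = sqrt(-49) = 7*I ≈ 7.0*I)
D = 160000 (D = (-20)**4 = 160000)
(10527 + D)*(-98*(-105 - 49) + c(n)) = (10527 + 160000)*(-98*(-105 - 49) + 101/((7*I))) = 170527*(-98*(-154) + 101*(-I/7)) = 170527*(15092 - 101*I/7) = 2573593484 - 2460461*I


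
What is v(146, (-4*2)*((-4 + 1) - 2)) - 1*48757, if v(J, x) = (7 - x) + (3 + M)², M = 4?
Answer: -48741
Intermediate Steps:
v(J, x) = 56 - x (v(J, x) = (7 - x) + (3 + 4)² = (7 - x) + 7² = (7 - x) + 49 = 56 - x)
v(146, (-4*2)*((-4 + 1) - 2)) - 1*48757 = (56 - (-4*2)*((-4 + 1) - 2)) - 1*48757 = (56 - (-8)*(-3 - 2)) - 48757 = (56 - (-8)*(-5)) - 48757 = (56 - 1*40) - 48757 = (56 - 40) - 48757 = 16 - 48757 = -48741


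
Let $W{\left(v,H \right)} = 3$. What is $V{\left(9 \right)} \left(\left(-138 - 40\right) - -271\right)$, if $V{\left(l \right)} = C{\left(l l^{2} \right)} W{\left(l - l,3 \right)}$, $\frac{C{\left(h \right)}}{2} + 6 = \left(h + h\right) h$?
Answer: $593084808$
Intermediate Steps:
$C{\left(h \right)} = -12 + 4 h^{2}$ ($C{\left(h \right)} = -12 + 2 \left(h + h\right) h = -12 + 2 \cdot 2 h h = -12 + 2 \cdot 2 h^{2} = -12 + 4 h^{2}$)
$V{\left(l \right)} = -36 + 12 l^{6}$ ($V{\left(l \right)} = \left(-12 + 4 \left(l l^{2}\right)^{2}\right) 3 = \left(-12 + 4 \left(l^{3}\right)^{2}\right) 3 = \left(-12 + 4 l^{6}\right) 3 = -36 + 12 l^{6}$)
$V{\left(9 \right)} \left(\left(-138 - 40\right) - -271\right) = \left(-36 + 12 \cdot 9^{6}\right) \left(\left(-138 - 40\right) - -271\right) = \left(-36 + 12 \cdot 531441\right) \left(\left(-138 - 40\right) + 271\right) = \left(-36 + 6377292\right) \left(-178 + 271\right) = 6377256 \cdot 93 = 593084808$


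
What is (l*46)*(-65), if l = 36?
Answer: -107640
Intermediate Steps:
(l*46)*(-65) = (36*46)*(-65) = 1656*(-65) = -107640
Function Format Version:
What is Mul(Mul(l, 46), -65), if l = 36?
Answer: -107640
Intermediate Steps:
Mul(Mul(l, 46), -65) = Mul(Mul(36, 46), -65) = Mul(1656, -65) = -107640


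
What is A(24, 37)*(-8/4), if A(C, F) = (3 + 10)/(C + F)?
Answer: -26/61 ≈ -0.42623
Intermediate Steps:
A(C, F) = 13/(C + F)
A(24, 37)*(-8/4) = (13/(24 + 37))*(-8/4) = (13/61)*(-8*1/4) = (13*(1/61))*(-2) = (13/61)*(-2) = -26/61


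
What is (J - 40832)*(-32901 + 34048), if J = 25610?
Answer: -17459634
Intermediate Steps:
(J - 40832)*(-32901 + 34048) = (25610 - 40832)*(-32901 + 34048) = -15222*1147 = -17459634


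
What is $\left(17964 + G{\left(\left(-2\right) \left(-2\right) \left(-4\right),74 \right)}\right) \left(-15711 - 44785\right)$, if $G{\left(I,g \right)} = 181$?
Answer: $-1097699920$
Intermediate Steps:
$\left(17964 + G{\left(\left(-2\right) \left(-2\right) \left(-4\right),74 \right)}\right) \left(-15711 - 44785\right) = \left(17964 + 181\right) \left(-15711 - 44785\right) = 18145 \left(-60496\right) = -1097699920$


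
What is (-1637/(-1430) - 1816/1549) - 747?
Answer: -1654718457/2215070 ≈ -747.03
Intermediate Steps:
(-1637/(-1430) - 1816/1549) - 747 = (-1637*(-1/1430) - 1816*1/1549) - 747 = (1637/1430 - 1816/1549) - 747 = -61167/2215070 - 747 = -1654718457/2215070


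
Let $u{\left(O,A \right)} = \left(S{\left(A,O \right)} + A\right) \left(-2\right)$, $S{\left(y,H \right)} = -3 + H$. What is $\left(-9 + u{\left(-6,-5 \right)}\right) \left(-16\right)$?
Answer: $-304$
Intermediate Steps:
$u{\left(O,A \right)} = 6 - 2 A - 2 O$ ($u{\left(O,A \right)} = \left(\left(-3 + O\right) + A\right) \left(-2\right) = \left(-3 + A + O\right) \left(-2\right) = 6 - 2 A - 2 O$)
$\left(-9 + u{\left(-6,-5 \right)}\right) \left(-16\right) = \left(-9 - -28\right) \left(-16\right) = \left(-9 + \left(6 + 10 + 12\right)\right) \left(-16\right) = \left(-9 + 28\right) \left(-16\right) = 19 \left(-16\right) = -304$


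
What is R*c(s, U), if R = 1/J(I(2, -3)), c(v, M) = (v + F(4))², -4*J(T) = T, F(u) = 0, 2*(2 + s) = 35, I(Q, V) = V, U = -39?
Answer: 961/3 ≈ 320.33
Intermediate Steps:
s = 31/2 (s = -2 + (½)*35 = -2 + 35/2 = 31/2 ≈ 15.500)
J(T) = -T/4
c(v, M) = v² (c(v, M) = (v + 0)² = v²)
R = 4/3 (R = 1/(-¼*(-3)) = 1/(¾) = 4/3 ≈ 1.3333)
R*c(s, U) = 4*(31/2)²/3 = (4/3)*(961/4) = 961/3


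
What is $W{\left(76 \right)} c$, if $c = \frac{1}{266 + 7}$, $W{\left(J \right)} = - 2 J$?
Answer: $- \frac{152}{273} \approx -0.55678$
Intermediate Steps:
$c = \frac{1}{273} \approx 0.003663$
$W{\left(76 \right)} c = \left(-2\right) 76 \cdot \frac{1}{273} = \left(-152\right) \frac{1}{273} = - \frac{152}{273}$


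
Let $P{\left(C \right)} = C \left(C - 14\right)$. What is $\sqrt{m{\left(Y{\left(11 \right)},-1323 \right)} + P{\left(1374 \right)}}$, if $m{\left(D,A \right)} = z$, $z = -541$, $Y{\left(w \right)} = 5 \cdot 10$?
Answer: $\sqrt{1868099} \approx 1366.8$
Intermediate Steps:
$Y{\left(w \right)} = 50$
$m{\left(D,A \right)} = -541$
$P{\left(C \right)} = C \left(-14 + C\right)$
$\sqrt{m{\left(Y{\left(11 \right)},-1323 \right)} + P{\left(1374 \right)}} = \sqrt{-541 + 1374 \left(-14 + 1374\right)} = \sqrt{-541 + 1374 \cdot 1360} = \sqrt{-541 + 1868640} = \sqrt{1868099}$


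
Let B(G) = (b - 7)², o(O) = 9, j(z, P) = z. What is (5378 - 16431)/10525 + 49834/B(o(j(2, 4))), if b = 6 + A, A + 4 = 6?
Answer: 524491797/10525 ≈ 49833.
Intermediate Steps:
A = 2 (A = -4 + 6 = 2)
b = 8 (b = 6 + 2 = 8)
B(G) = 1 (B(G) = (8 - 7)² = 1² = 1)
(5378 - 16431)/10525 + 49834/B(o(j(2, 4))) = (5378 - 16431)/10525 + 49834/1 = -11053*1/10525 + 49834*1 = -11053/10525 + 49834 = 524491797/10525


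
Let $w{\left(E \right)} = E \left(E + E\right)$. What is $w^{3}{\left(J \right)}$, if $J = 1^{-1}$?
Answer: $8$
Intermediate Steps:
$J = 1$
$w{\left(E \right)} = 2 E^{2}$ ($w{\left(E \right)} = E 2 E = 2 E^{2}$)
$w^{3}{\left(J \right)} = \left(2 \cdot 1^{2}\right)^{3} = \left(2 \cdot 1\right)^{3} = 2^{3} = 8$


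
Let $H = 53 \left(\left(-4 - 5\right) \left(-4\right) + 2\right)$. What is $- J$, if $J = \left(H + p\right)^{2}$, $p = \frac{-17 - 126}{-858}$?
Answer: $- \frac{146047225}{36} \approx -4.0569 \cdot 10^{6}$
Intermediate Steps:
$p = \frac{1}{6}$ ($p = \left(-17 - 126\right) \left(- \frac{1}{858}\right) = \left(-143\right) \left(- \frac{1}{858}\right) = \frac{1}{6} \approx 0.16667$)
$H = 2014$ ($H = 53 \left(\left(-9\right) \left(-4\right) + 2\right) = 53 \left(36 + 2\right) = 53 \cdot 38 = 2014$)
$J = \frac{146047225}{36}$ ($J = \left(2014 + \frac{1}{6}\right)^{2} = \left(\frac{12085}{6}\right)^{2} = \frac{146047225}{36} \approx 4.0569 \cdot 10^{6}$)
$- J = \left(-1\right) \frac{146047225}{36} = - \frac{146047225}{36}$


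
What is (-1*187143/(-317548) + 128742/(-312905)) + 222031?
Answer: 2005594649996449/9032941540 ≈ 2.2203e+5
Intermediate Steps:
(-1*187143/(-317548) + 128742/(-312905)) + 222031 = (-187143*(-1/317548) + 128742*(-1/312905)) + 222031 = (17013/28868 - 128742/312905) + 222031 = 1606928709/9032941540 + 222031 = 2005594649996449/9032941540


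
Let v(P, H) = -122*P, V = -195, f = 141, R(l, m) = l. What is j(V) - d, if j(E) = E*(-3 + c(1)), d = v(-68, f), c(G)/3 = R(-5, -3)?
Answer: -4786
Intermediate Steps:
c(G) = -15 (c(G) = 3*(-5) = -15)
d = 8296 (d = -122*(-68) = 8296)
j(E) = -18*E (j(E) = E*(-3 - 15) = E*(-18) = -18*E)
j(V) - d = -18*(-195) - 1*8296 = 3510 - 8296 = -4786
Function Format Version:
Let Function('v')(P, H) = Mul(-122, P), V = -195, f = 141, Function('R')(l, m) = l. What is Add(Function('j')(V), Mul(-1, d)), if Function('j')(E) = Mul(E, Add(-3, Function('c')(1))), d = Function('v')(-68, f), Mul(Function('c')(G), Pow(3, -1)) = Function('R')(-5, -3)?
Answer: -4786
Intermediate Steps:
Function('c')(G) = -15 (Function('c')(G) = Mul(3, -5) = -15)
d = 8296 (d = Mul(-122, -68) = 8296)
Function('j')(E) = Mul(-18, E) (Function('j')(E) = Mul(E, Add(-3, -15)) = Mul(E, -18) = Mul(-18, E))
Add(Function('j')(V), Mul(-1, d)) = Add(Mul(-18, -195), Mul(-1, 8296)) = Add(3510, -8296) = -4786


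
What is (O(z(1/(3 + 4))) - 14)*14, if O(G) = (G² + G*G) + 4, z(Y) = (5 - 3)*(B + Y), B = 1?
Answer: 44/7 ≈ 6.2857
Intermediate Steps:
z(Y) = 2 + 2*Y (z(Y) = (5 - 3)*(1 + Y) = 2*(1 + Y) = 2 + 2*Y)
O(G) = 4 + 2*G² (O(G) = (G² + G²) + 4 = 2*G² + 4 = 4 + 2*G²)
(O(z(1/(3 + 4))) - 14)*14 = ((4 + 2*(2 + 2/(3 + 4))²) - 14)*14 = ((4 + 2*(2 + 2/7)²) - 14)*14 = ((4 + 2*(16/7)²) - 14)*14 = ((4 + 2*(256/49)) - 14)*14 = ((4 + 512/49) - 14)*14 = (708/49 - 14)*14 = (22/49)*14 = 44/7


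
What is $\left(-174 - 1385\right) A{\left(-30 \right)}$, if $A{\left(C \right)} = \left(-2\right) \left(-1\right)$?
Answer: $-3118$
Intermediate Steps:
$A{\left(C \right)} = 2$
$\left(-174 - 1385\right) A{\left(-30 \right)} = \left(-174 - 1385\right) 2 = \left(-1559\right) 2 = -3118$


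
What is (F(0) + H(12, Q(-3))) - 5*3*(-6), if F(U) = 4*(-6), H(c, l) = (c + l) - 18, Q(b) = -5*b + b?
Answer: 72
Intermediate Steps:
Q(b) = -4*b
H(c, l) = -18 + c + l
F(U) = -24
(F(0) + H(12, Q(-3))) - 5*3*(-6) = (-24 + (-18 + 12 - 4*(-3))) - 5*3*(-6) = (-24 + (-18 + 12 + 12)) - 15*(-6) = (-24 + 6) + 90 = -18 + 90 = 72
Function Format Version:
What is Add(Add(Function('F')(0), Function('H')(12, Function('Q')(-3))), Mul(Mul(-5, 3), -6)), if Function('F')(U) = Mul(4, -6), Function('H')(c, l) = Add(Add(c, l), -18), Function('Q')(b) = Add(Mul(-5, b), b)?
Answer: 72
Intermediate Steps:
Function('Q')(b) = Mul(-4, b)
Function('H')(c, l) = Add(-18, c, l)
Function('F')(U) = -24
Add(Add(Function('F')(0), Function('H')(12, Function('Q')(-3))), Mul(Mul(-5, 3), -6)) = Add(Add(-24, Add(-18, 12, Mul(-4, -3))), Mul(Mul(-5, 3), -6)) = Add(Add(-24, Add(-18, 12, 12)), Mul(-15, -6)) = Add(Add(-24, 6), 90) = Add(-18, 90) = 72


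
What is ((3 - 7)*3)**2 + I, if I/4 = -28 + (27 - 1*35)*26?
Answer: -800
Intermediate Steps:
I = -944 (I = 4*(-28 + (27 - 1*35)*26) = 4*(-28 + (27 - 35)*26) = 4*(-28 - 8*26) = 4*(-28 - 208) = 4*(-236) = -944)
((3 - 7)*3)**2 + I = ((3 - 7)*3)**2 - 944 = (-4*3)**2 - 944 = (-12)**2 - 944 = 144 - 944 = -800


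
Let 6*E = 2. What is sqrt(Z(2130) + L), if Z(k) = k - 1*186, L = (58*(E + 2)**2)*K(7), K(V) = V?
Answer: sqrt(37390)/3 ≈ 64.455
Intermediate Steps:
E = 1/3 (E = (1/6)*2 = 1/3 ≈ 0.33333)
L = 19894/9 (L = (58*(1/3 + 2)**2)*7 = (58*(7/3)**2)*7 = (58*(49/9))*7 = (2842/9)*7 = 19894/9 ≈ 2210.4)
Z(k) = -186 + k (Z(k) = k - 186 = -186 + k)
sqrt(Z(2130) + L) = sqrt((-186 + 2130) + 19894/9) = sqrt(1944 + 19894/9) = sqrt(37390/9) = sqrt(37390)/3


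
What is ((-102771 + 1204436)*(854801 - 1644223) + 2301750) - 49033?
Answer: -869676334913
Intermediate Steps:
((-102771 + 1204436)*(854801 - 1644223) + 2301750) - 49033 = (1101665*(-789422) + 2301750) - 49033 = (-869678587630 + 2301750) - 49033 = -869676285880 - 49033 = -869676334913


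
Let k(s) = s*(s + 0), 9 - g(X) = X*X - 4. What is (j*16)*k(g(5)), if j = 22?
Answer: 50688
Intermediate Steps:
g(X) = 13 - X² (g(X) = 9 - (X*X - 4) = 9 - (X² - 4) = 9 - (-4 + X²) = 9 + (4 - X²) = 13 - X²)
k(s) = s² (k(s) = s*s = s²)
(j*16)*k(g(5)) = (22*16)*(13 - 1*5²)² = 352*(13 - 1*25)² = 352*(13 - 25)² = 352*(-12)² = 352*144 = 50688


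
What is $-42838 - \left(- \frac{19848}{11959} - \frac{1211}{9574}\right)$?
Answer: $- \frac{4904552265407}{114495466} \approx -42836.0$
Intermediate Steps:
$-42838 - \left(- \frac{19848}{11959} - \frac{1211}{9574}\right) = -42838 - - \frac{204507101}{114495466} = -42838 + \left(\frac{1211}{9574} + \frac{19848}{11959}\right) = -42838 + \frac{204507101}{114495466} = - \frac{4904552265407}{114495466}$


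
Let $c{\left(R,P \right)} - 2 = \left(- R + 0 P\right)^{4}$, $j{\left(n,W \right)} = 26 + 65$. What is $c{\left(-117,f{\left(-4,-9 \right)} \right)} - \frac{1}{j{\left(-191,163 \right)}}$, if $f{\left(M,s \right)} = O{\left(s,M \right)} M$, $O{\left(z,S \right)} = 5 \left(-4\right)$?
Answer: $\frac{17052373792}{91} \approx 1.8739 \cdot 10^{8}$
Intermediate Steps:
$O{\left(z,S \right)} = -20$
$j{\left(n,W \right)} = 91$
$f{\left(M,s \right)} = - 20 M$
$c{\left(R,P \right)} = 2 + R^{4}$ ($c{\left(R,P \right)} = 2 + \left(- R + 0 P\right)^{4} = 2 + \left(- R + 0\right)^{4} = 2 + \left(- R\right)^{4} = 2 + R^{4}$)
$c{\left(-117,f{\left(-4,-9 \right)} \right)} - \frac{1}{j{\left(-191,163 \right)}} = \left(2 + \left(-117\right)^{4}\right) - \frac{1}{91} = \left(2 + 187388721\right) - \frac{1}{91} = 187388723 - \frac{1}{91} = \frac{17052373792}{91}$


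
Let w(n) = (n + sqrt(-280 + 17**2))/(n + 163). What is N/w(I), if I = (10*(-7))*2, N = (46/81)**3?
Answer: -2238728/72807417 ≈ -0.030749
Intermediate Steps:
N = 97336/531441 (N = (46*(1/81))**3 = (46/81)**3 = 97336/531441 ≈ 0.18315)
I = -140 (I = -70*2 = -140)
w(n) = (3 + n)/(163 + n) (w(n) = (n + sqrt(-280 + 289))/(163 + n) = (n + sqrt(9))/(163 + n) = (n + 3)/(163 + n) = (3 + n)/(163 + n))
N/w(I) = 97336/(531441*(((3 - 140)/(163 - 140)))) = 97336/(531441*((-137/23))) = 97336/(531441*(((1/23)*(-137)))) = 97336/(531441*(-137/23)) = (97336/531441)*(-23/137) = -2238728/72807417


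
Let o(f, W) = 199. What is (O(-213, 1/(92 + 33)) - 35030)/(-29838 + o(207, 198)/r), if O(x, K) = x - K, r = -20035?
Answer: 17652341632/14945113225 ≈ 1.1811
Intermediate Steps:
(O(-213, 1/(92 + 33)) - 35030)/(-29838 + o(207, 198)/r) = ((-213 - 1/(92 + 33)) - 35030)/(-29838 + 199/(-20035)) = ((-213 - 1/125) - 35030)/(-29838 + 199*(-1/20035)) = ((-213 - 1*1/125) - 35030)/(-29838 - 199/20035) = ((-213 - 1/125) - 35030)/(-597804529/20035) = (-26626/125 - 35030)*(-20035/597804529) = -4405376/125*(-20035/597804529) = 17652341632/14945113225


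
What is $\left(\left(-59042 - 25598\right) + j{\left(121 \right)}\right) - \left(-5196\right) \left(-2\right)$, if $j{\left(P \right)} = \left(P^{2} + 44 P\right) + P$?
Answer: $-74946$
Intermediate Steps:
$j{\left(P \right)} = P^{2} + 45 P$
$\left(\left(-59042 - 25598\right) + j{\left(121 \right)}\right) - \left(-5196\right) \left(-2\right) = \left(\left(-59042 - 25598\right) + 121 \left(45 + 121\right)\right) - \left(-5196\right) \left(-2\right) = \left(-84640 + 121 \cdot 166\right) - 10392 = \left(-84640 + 20086\right) - 10392 = -64554 - 10392 = -74946$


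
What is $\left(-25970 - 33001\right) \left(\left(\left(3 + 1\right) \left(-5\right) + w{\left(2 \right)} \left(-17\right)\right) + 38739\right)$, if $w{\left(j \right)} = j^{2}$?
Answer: $-2279288121$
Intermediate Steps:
$\left(-25970 - 33001\right) \left(\left(\left(3 + 1\right) \left(-5\right) + w{\left(2 \right)} \left(-17\right)\right) + 38739\right) = \left(-25970 - 33001\right) \left(\left(\left(3 + 1\right) \left(-5\right) + 2^{2} \left(-17\right)\right) + 38739\right) = - 58971 \left(\left(4 \left(-5\right) + 4 \left(-17\right)\right) + 38739\right) = - 58971 \left(\left(-20 - 68\right) + 38739\right) = - 58971 \left(-88 + 38739\right) = \left(-58971\right) 38651 = -2279288121$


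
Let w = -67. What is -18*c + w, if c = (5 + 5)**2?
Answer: -1867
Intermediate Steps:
c = 100 (c = 10**2 = 100)
-18*c + w = -18*100 - 67 = -1800 - 67 = -1867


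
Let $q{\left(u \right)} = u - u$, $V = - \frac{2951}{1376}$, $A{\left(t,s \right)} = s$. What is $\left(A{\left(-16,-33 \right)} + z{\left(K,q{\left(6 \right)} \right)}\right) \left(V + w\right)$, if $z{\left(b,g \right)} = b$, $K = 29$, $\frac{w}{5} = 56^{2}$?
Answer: $- \frac{21572729}{344} \approx -62711.0$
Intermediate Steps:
$V = - \frac{2951}{1376}$ ($V = \left(-2951\right) \frac{1}{1376} = - \frac{2951}{1376} \approx -2.1446$)
$w = 15680$ ($w = 5 \cdot 56^{2} = 5 \cdot 3136 = 15680$)
$q{\left(u \right)} = 0$
$\left(A{\left(-16,-33 \right)} + z{\left(K,q{\left(6 \right)} \right)}\right) \left(V + w\right) = \left(-33 + 29\right) \left(- \frac{2951}{1376} + 15680\right) = \left(-4\right) \frac{21572729}{1376} = - \frac{21572729}{344}$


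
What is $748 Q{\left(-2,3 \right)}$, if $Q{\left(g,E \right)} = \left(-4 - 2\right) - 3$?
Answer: $-6732$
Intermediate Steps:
$Q{\left(g,E \right)} = -9$ ($Q{\left(g,E \right)} = -6 - 3 = -9$)
$748 Q{\left(-2,3 \right)} = 748 \left(-9\right) = -6732$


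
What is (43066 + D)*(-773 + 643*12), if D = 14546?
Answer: 400000116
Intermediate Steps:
(43066 + D)*(-773 + 643*12) = (43066 + 14546)*(-773 + 643*12) = 57612*(-773 + 7716) = 57612*6943 = 400000116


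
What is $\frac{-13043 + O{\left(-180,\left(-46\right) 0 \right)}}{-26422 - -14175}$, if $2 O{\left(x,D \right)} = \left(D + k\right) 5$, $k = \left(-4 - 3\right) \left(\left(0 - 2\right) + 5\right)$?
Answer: $\frac{26191}{24494} \approx 1.0693$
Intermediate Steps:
$k = -21$ ($k = - 7 \left(\left(0 - 2\right) + 5\right) = - 7 \left(-2 + 5\right) = \left(-7\right) 3 = -21$)
$O{\left(x,D \right)} = - \frac{105}{2} + \frac{5 D}{2}$ ($O{\left(x,D \right)} = \frac{\left(D - 21\right) 5}{2} = \frac{\left(-21 + D\right) 5}{2} = \frac{-105 + 5 D}{2} = - \frac{105}{2} + \frac{5 D}{2}$)
$\frac{-13043 + O{\left(-180,\left(-46\right) 0 \right)}}{-26422 - -14175} = \frac{-13043 - \left(\frac{105}{2} - \frac{5 \left(\left(-46\right) 0\right)}{2}\right)}{-26422 - -14175} = \frac{-13043 + \left(- \frac{105}{2} + \frac{5}{2} \cdot 0\right)}{-26422 + 14175} = \frac{-13043 + \left(- \frac{105}{2} + 0\right)}{-12247} = \left(-13043 - \frac{105}{2}\right) \left(- \frac{1}{12247}\right) = \left(- \frac{26191}{2}\right) \left(- \frac{1}{12247}\right) = \frac{26191}{24494}$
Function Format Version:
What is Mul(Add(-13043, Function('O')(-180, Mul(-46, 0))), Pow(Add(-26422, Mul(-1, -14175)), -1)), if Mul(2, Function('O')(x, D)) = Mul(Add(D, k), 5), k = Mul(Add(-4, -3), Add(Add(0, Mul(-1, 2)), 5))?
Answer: Rational(26191, 24494) ≈ 1.0693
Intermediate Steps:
k = -21 (k = Mul(-7, Add(Add(0, -2), 5)) = Mul(-7, Add(-2, 5)) = Mul(-7, 3) = -21)
Function('O')(x, D) = Add(Rational(-105, 2), Mul(Rational(5, 2), D)) (Function('O')(x, D) = Mul(Rational(1, 2), Mul(Add(D, -21), 5)) = Mul(Rational(1, 2), Mul(Add(-21, D), 5)) = Mul(Rational(1, 2), Add(-105, Mul(5, D))) = Add(Rational(-105, 2), Mul(Rational(5, 2), D)))
Mul(Add(-13043, Function('O')(-180, Mul(-46, 0))), Pow(Add(-26422, Mul(-1, -14175)), -1)) = Mul(Add(-13043, Add(Rational(-105, 2), Mul(Rational(5, 2), Mul(-46, 0)))), Pow(Add(-26422, Mul(-1, -14175)), -1)) = Mul(Add(-13043, Add(Rational(-105, 2), Mul(Rational(5, 2), 0))), Pow(Add(-26422, 14175), -1)) = Mul(Add(-13043, Add(Rational(-105, 2), 0)), Pow(-12247, -1)) = Mul(Add(-13043, Rational(-105, 2)), Rational(-1, 12247)) = Mul(Rational(-26191, 2), Rational(-1, 12247)) = Rational(26191, 24494)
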